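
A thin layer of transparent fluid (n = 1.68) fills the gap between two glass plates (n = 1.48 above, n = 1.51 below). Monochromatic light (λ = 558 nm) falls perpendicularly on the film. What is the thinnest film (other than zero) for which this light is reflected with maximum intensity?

At the upper boundary (n = 1.48 to n = 1.68) the reflected ray undergoes a half-wave phase shift.
At the lower boundary (n = 1.68 to n = 1.51) the reflected ray undergoes no phase shift.
Net: one phase inversion between the two reflected rays.
With one net inversion, constructive interference in reflection requires 2 n t = (m + ½) λ.
Minimum at m = 0: t = λ / (4 n) = 558 / (4 × 1.68) = 83.0 nm.

83.0 nm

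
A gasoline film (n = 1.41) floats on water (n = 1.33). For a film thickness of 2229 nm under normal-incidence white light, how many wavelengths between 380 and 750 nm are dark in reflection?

Ray reflecting at the top interface goes from n = 1.0 toward n = 1.41: a half-wave phase shift.
Bottom surface (1.41 → 1.33): reflection off a lower-index medium gives no phase shift.
Exactly one π shift → a net half-wave offset.
So the condition for destructive reflection is 2 n t = m λ.
λ = 2 n t / m = 6286 / m nm.
m=8: 786 nm (IR); m=9: 698 nm (visible); m=10: 629 nm (visible); m=11: 571 nm (visible); m=12: 524 nm (visible); m=13: 484 nm (visible); m=14: 449 nm (visible); m=15: 419 nm (visible); m=16: 393 nm (visible); m=17: 370 nm (UV).

8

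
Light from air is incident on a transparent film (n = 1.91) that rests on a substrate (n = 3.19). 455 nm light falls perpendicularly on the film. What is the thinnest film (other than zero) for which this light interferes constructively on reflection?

119 nm

Top surface (1.0 → 1.91): reflection off a higher-index medium gives a half-wave phase shift.
Ray reflecting at the bottom interface goes from n = 1.91 toward n = 3.19: a half-wave phase shift.
Zero or two π shifts → no net half-wave offset.
So the condition for constructive reflection is 2 n t = m λ.
Minimum nonzero at m = 1: t = λ / (2 n) = 455 / (2 × 1.91) = 119 nm.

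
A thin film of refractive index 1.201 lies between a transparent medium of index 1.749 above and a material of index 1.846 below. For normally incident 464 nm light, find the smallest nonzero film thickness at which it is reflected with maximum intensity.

96.6 nm

Top surface (1.749 → 1.201): reflection off a lower-index medium gives no phase shift.
Ray reflecting at the bottom interface goes from n = 1.201 toward n = 1.846: a half-wave phase shift.
Net: one phase inversion between the two reflected rays.
So the condition for constructive reflection is 2 n t = (m + ½) λ.
Minimum at m = 0: t = λ / (4 n) = 464 / (4 × 1.201) = 96.6 nm.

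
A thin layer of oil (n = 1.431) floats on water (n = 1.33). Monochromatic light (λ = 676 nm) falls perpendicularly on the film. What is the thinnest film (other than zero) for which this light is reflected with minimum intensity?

Ray reflecting at the top interface goes from n = 1.0 toward n = 1.431: a half-wave phase shift.
Ray reflecting at the bottom interface goes from n = 1.431 toward n = 1.33: no phase shift.
Exactly one π shift → a net half-wave offset.
For weak reflection here: 2 n t = m λ.
Minimum nonzero at m = 1: t = λ / (2 n) = 676 / (2 × 1.431) = 236 nm.

236 nm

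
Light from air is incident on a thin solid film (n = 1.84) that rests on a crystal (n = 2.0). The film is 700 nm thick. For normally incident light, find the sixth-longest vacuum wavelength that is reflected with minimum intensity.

468 nm

Top surface (1.0 → 1.84): reflection off a higher-index medium gives a half-wave phase shift.
Ray reflecting at the bottom interface goes from n = 1.84 toward n = 2.0: a half-wave phase shift.
The two reflections carry the same phase change, so no net offset.
With no net inversion, destructive interference in reflection requires 2 n t = (m + ½) λ.
λ = 2 n t / (m + ½). The sixth-longest wavelength is m = 5: λ = 2 × 1.84 × 700 / 5.50 = 468 nm.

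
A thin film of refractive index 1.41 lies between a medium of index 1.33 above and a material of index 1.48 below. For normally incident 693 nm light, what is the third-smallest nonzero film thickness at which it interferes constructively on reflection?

737 nm

At the upper boundary (n = 1.33 to n = 1.41) the reflected ray undergoes a half-wave phase shift.
Bottom surface (1.41 → 1.48): reflection off a higher-index medium gives a half-wave phase shift.
Net: no relative phase inversion (both shifts match).
With no net inversion, constructive interference in reflection requires 2 n t = m λ.
The third-smallest nonzero thickness corresponds to m = 3: t = m λ / (2 n) = 3.00 × 693 / (2 × 1.41) = 737 nm.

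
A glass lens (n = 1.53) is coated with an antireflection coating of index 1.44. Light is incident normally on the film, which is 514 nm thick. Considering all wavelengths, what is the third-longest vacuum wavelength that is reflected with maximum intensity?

493 nm

Ray reflecting at the top interface goes from n = 1.0 toward n = 1.44: a half-wave phase shift.
At the lower boundary (n = 1.44 to n = 1.53) the reflected ray undergoes a half-wave phase shift.
The two reflections carry the same phase change, so no net offset.
For maximum reflection here: 2 n t = m λ.
λ = 2 n t / m. The third-longest wavelength is m = 3: λ = 2 × 1.44 × 514 / 3.00 = 493 nm.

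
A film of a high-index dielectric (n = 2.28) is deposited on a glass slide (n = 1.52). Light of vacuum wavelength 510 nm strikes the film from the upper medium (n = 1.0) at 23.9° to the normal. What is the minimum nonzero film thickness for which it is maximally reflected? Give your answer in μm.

0.0568 μm

Top surface (1.0 → 2.28): reflection off a higher-index medium gives a half-wave phase shift.
Bottom surface (2.28 → 1.52): reflection off a lower-index medium gives no phase shift.
Net: one phase inversion between the two reflected rays.
So the condition for constructive reflection is 2 n t cos θ_r = (m + ½) λ.
Snell's law: 1.0 sin 23.9° = 2.28 sin θ_r → sin θ_r = 0.178, cos θ_r = 0.984.
Minimum at m = 0: t = λ / (4 n cos θ_r) = 510 / (4 × 2.28 × 0.984) = 56.8 nm.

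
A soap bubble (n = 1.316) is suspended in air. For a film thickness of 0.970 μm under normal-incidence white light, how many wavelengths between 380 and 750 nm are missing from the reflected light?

Top surface (1.0 → 1.316): reflection off a higher-index medium gives a half-wave phase shift.
Bottom surface (1.316 → 1.0): reflection off a lower-index medium gives no phase shift.
The two reflections differ by half a wavelength.
For dark reflection here: 2 n t = m λ.
λ = 2 n t / m = 2553 / m nm.
m=3: 851 nm (IR); m=4: 638 nm (visible); m=5: 511 nm (visible); m=6: 426 nm (visible); m=7: 365 nm (UV).

3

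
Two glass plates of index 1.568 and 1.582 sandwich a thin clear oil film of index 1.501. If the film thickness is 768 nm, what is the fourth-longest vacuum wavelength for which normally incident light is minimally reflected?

576 nm

At the upper boundary (n = 1.568 to n = 1.501) the reflected ray undergoes no phase shift.
Ray reflecting at the bottom interface goes from n = 1.501 toward n = 1.582: a half-wave phase shift.
The two reflections differ by half a wavelength.
So the condition for destructive reflection is 2 n t = m λ.
λ = 2 n t / m. The fourth-longest wavelength is m = 4: λ = 2 × 1.501 × 768 / 4.00 = 576 nm.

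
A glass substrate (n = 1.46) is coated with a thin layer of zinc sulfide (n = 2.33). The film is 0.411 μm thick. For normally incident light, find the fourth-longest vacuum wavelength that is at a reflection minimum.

479 nm

At the upper boundary (n = 1.0 to n = 2.33) the reflected ray undergoes a half-wave phase shift.
Ray reflecting at the bottom interface goes from n = 2.33 toward n = 1.46: no phase shift.
Net: one phase inversion between the two reflected rays.
With one net inversion, destructive interference in reflection requires 2 n t = m λ.
λ = 2 n t / m. The fourth-longest wavelength is m = 4: λ = 2 × 2.33 × 411 / 4.00 = 479 nm.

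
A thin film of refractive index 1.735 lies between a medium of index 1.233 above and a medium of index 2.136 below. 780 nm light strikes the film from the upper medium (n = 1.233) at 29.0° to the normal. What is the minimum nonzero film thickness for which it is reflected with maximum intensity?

Top surface (1.233 → 1.735): reflection off a higher-index medium gives a half-wave phase shift.
At the lower boundary (n = 1.735 to n = 2.136) the reflected ray undergoes a half-wave phase shift.
Zero or two π shifts → no net half-wave offset.
With no net inversion, constructive interference in reflection requires 2 n t cos θ_r = m λ.
Snell's law: 1.233 sin 29.0° = 1.735 sin θ_r → sin θ_r = 0.345, cos θ_r = 0.939.
Minimum nonzero at m = 1: t = λ / (2 n cos θ_r) = 780 / (2 × 1.735 × 0.939) = 239 nm.

239 nm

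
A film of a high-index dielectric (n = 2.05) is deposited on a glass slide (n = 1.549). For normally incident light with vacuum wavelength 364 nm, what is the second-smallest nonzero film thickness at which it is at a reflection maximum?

Ray reflecting at the top interface goes from n = 1.0 toward n = 2.05: a half-wave phase shift.
Bottom surface (2.05 → 1.549): reflection off a lower-index medium gives no phase shift.
Net: one phase inversion between the two reflected rays.
With one net inversion, constructive interference in reflection requires 2 n t = (m + ½) λ.
The second-smallest nonzero thickness corresponds to m = 1: t = (m + ½) λ / (2 n) = 1.50 × 364 / (2 × 2.05) = 133 nm.

133 nm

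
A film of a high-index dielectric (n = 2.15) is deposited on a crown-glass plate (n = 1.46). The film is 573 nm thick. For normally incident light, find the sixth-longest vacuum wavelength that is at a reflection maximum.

448 nm

At the upper boundary (n = 1.0 to n = 2.15) the reflected ray undergoes a half-wave phase shift.
Bottom surface (2.15 → 1.46): reflection off a lower-index medium gives no phase shift.
The two reflections differ by half a wavelength.
With one net inversion, constructive interference in reflection requires 2 n t = (m + ½) λ.
λ = 2 n t / (m + ½). The sixth-longest wavelength is m = 5: λ = 2 × 2.15 × 573 / 5.50 = 448 nm.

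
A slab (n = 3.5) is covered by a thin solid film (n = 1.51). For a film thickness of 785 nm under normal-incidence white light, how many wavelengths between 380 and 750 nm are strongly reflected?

3

At the upper boundary (n = 1.0 to n = 1.51) the reflected ray undergoes a half-wave phase shift.
Bottom surface (1.51 → 3.5): reflection off a higher-index medium gives a half-wave phase shift.
Net: no relative phase inversion (both shifts match).
For bright reflection here: 2 n t = m λ.
λ = 2 n t / m = 2371 / m nm.
m=3: 790 nm (IR); m=4: 593 nm (visible); m=5: 474 nm (visible); m=6: 395 nm (visible); m=7: 339 nm (UV).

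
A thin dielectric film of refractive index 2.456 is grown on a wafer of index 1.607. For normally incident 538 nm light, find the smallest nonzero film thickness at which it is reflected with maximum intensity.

Ray reflecting at the top interface goes from n = 1.0 toward n = 2.456: a half-wave phase shift.
Bottom surface (2.456 → 1.607): reflection off a lower-index medium gives no phase shift.
Net: one phase inversion between the two reflected rays.
For strong reflection here: 2 n t = (m + ½) λ.
Minimum at m = 0: t = λ / (4 n) = 538 / (4 × 2.456) = 54.8 nm.

54.8 nm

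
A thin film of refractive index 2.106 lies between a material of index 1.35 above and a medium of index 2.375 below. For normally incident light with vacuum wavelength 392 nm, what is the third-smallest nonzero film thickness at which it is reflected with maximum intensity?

279 nm

Top surface (1.35 → 2.106): reflection off a higher-index medium gives a half-wave phase shift.
At the lower boundary (n = 2.106 to n = 2.375) the reflected ray undergoes a half-wave phase shift.
The two reflections carry the same phase change, so no net offset.
With no net inversion, constructive interference in reflection requires 2 n t = m λ.
The third-smallest nonzero thickness corresponds to m = 3: t = m λ / (2 n) = 3.00 × 392 / (2 × 2.106) = 279 nm.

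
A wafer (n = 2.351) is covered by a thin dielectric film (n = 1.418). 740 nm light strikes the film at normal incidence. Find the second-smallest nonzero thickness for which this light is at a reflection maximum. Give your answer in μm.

0.522 μm

Ray reflecting at the top interface goes from n = 1.0 toward n = 1.418: a half-wave phase shift.
At the lower boundary (n = 1.418 to n = 2.351) the reflected ray undergoes a half-wave phase shift.
The two reflections carry the same phase change, so no net offset.
With no net inversion, constructive interference in reflection requires 2 n t = m λ.
The second-smallest nonzero thickness corresponds to m = 2: t = m λ / (2 n) = 2.00 × 740 / (2 × 1.418) = 522 nm.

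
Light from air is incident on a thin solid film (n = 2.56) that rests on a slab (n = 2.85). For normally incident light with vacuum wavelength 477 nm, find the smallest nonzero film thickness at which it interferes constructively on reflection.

93.2 nm

Top surface (1.0 → 2.56): reflection off a higher-index medium gives a half-wave phase shift.
Bottom surface (2.56 → 2.85): reflection off a higher-index medium gives a half-wave phase shift.
The two reflections carry the same phase change, so no net offset.
With no net inversion, constructive interference in reflection requires 2 n t = m λ.
Minimum nonzero at m = 1: t = λ / (2 n) = 477 / (2 × 2.56) = 93.2 nm.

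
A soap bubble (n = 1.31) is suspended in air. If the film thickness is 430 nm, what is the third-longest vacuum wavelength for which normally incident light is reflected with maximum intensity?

451 nm

Top surface (1.0 → 1.31): reflection off a higher-index medium gives a half-wave phase shift.
Bottom surface (1.31 → 1.0): reflection off a lower-index medium gives no phase shift.
The two reflections differ by half a wavelength.
With one net inversion, constructive interference in reflection requires 2 n t = (m + ½) λ.
λ = 2 n t / (m + ½). The third-longest wavelength is m = 2: λ = 2 × 1.31 × 430 / 2.50 = 451 nm.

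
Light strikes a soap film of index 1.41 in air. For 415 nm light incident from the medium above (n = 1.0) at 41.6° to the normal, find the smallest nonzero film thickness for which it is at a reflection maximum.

Top surface (1.0 → 1.41): reflection off a higher-index medium gives a half-wave phase shift.
Ray reflecting at the bottom interface goes from n = 1.41 toward n = 1.0: no phase shift.
Exactly one π shift → a net half-wave offset.
With one net inversion, constructive interference in reflection requires 2 n t cos θ_r = (m + ½) λ.
Snell's law: 1.0 sin 41.6° = 1.41 sin θ_r → sin θ_r = 0.471, cos θ_r = 0.882.
Minimum at m = 0: t = λ / (4 n cos θ_r) = 415 / (4 × 1.41 × 0.882) = 83.4 nm.

83.4 nm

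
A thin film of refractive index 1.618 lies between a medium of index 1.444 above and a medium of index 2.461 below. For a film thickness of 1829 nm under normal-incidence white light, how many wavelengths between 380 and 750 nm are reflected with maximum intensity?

8

Top surface (1.444 → 1.618): reflection off a higher-index medium gives a half-wave phase shift.
Ray reflecting at the bottom interface goes from n = 1.618 toward n = 2.461: a half-wave phase shift.
The two reflections carry the same phase change, so no net offset.
So the condition for constructive reflection is 2 n t = m λ.
λ = 2 n t / m = 5919 / m nm.
m=7: 846 nm (IR); m=8: 740 nm (visible); m=9: 658 nm (visible); m=10: 592 nm (visible); m=11: 538 nm (visible); m=12: 493 nm (visible); m=13: 455 nm (visible); m=14: 423 nm (visible); m=15: 395 nm (visible); m=16: 370 nm (UV).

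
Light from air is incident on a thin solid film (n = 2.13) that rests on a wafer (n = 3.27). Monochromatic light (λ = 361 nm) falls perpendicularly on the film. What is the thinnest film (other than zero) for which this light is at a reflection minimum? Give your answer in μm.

0.0424 μm

Top surface (1.0 → 2.13): reflection off a higher-index medium gives a half-wave phase shift.
Ray reflecting at the bottom interface goes from n = 2.13 toward n = 3.27: a half-wave phase shift.
Net: no relative phase inversion (both shifts match).
With no net inversion, destructive interference in reflection requires 2 n t = (m + ½) λ.
Minimum at m = 0: t = λ / (4 n) = 361 / (4 × 2.13) = 42.4 nm.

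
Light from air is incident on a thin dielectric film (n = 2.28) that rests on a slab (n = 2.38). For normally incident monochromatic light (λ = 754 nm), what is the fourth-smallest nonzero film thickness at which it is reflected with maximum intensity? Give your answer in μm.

Top surface (1.0 → 2.28): reflection off a higher-index medium gives a half-wave phase shift.
At the lower boundary (n = 2.28 to n = 2.38) the reflected ray undergoes a half-wave phase shift.
The two reflections carry the same phase change, so no net offset.
So the condition for constructive reflection is 2 n t = m λ.
The fourth-smallest nonzero thickness corresponds to m = 4: t = m λ / (2 n) = 4.00 × 754 / (2 × 2.28) = 661 nm.

0.661 μm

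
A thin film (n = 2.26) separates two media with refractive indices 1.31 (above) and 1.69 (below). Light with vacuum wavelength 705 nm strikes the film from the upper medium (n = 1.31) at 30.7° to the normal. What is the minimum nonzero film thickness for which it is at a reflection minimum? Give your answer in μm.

Top surface (1.31 → 2.26): reflection off a higher-index medium gives a half-wave phase shift.
At the lower boundary (n = 2.26 to n = 1.69) the reflected ray undergoes no phase shift.
Exactly one π shift → a net half-wave offset.
For weak reflection here: 2 n t cos θ_r = m λ.
Snell's law: 1.31 sin 30.7° = 2.26 sin θ_r → sin θ_r = 0.296, cos θ_r = 0.955.
Minimum nonzero at m = 1: t = λ / (2 n cos θ_r) = 705 / (2 × 2.26 × 0.955) = 163 nm.

0.163 μm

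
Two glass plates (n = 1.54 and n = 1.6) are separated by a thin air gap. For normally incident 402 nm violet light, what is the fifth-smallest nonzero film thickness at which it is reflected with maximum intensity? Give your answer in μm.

Ray reflecting at the top interface goes from n = 1.54 toward n = 1.0: no phase shift.
Bottom surface (1.0 → 1.6): reflection off a higher-index medium gives a half-wave phase shift.
Net: one phase inversion between the two reflected rays.
For strong reflection here: 2 n t = (m + ½) λ.
The fifth-smallest nonzero thickness corresponds to m = 4: t = (m + ½) λ / (2 n) = 4.50 × 402 / (2 × 1.0) = 905 nm.

0.905 μm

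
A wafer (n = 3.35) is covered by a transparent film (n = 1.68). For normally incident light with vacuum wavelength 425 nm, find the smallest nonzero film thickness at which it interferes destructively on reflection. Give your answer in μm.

0.0632 μm

Ray reflecting at the top interface goes from n = 1.0 toward n = 1.68: a half-wave phase shift.
Bottom surface (1.68 → 3.35): reflection off a higher-index medium gives a half-wave phase shift.
Net: no relative phase inversion (both shifts match).
With no net inversion, destructive interference in reflection requires 2 n t = (m + ½) λ.
Minimum at m = 0: t = λ / (4 n) = 425 / (4 × 1.68) = 63.2 nm.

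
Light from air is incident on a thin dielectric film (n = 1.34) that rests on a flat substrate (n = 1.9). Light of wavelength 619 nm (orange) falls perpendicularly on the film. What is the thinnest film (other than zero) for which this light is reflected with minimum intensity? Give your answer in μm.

Top surface (1.0 → 1.34): reflection off a higher-index medium gives a half-wave phase shift.
Ray reflecting at the bottom interface goes from n = 1.34 toward n = 1.9: a half-wave phase shift.
The two reflections carry the same phase change, so no net offset.
With no net inversion, destructive interference in reflection requires 2 n t = (m + ½) λ.
Minimum at m = 0: t = λ / (4 n) = 619 / (4 × 1.34) = 115 nm.

0.115 μm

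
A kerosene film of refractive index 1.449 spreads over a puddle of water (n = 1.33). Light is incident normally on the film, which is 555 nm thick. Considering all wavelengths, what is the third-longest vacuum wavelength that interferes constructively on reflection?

Ray reflecting at the top interface goes from n = 1.0 toward n = 1.449: a half-wave phase shift.
Bottom surface (1.449 → 1.33): reflection off a lower-index medium gives no phase shift.
The two reflections differ by half a wavelength.
For maximum reflection here: 2 n t = (m + ½) λ.
λ = 2 n t / (m + ½). The third-longest wavelength is m = 2: λ = 2 × 1.449 × 555 / 2.50 = 643 nm.

643 nm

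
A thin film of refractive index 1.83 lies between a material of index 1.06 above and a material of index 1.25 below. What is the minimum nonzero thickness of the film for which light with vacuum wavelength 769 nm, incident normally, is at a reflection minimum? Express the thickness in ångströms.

Top surface (1.06 → 1.83): reflection off a higher-index medium gives a half-wave phase shift.
At the lower boundary (n = 1.83 to n = 1.25) the reflected ray undergoes no phase shift.
The two reflections differ by half a wavelength.
With one net inversion, destructive interference in reflection requires 2 n t = m λ.
Minimum nonzero at m = 1: t = λ / (2 n) = 769 / (2 × 1.83) = 210 nm.

2101 Å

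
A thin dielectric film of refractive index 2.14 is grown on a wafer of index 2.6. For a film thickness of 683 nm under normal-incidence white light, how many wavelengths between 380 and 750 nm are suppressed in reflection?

4

Ray reflecting at the top interface goes from n = 1.0 toward n = 2.14: a half-wave phase shift.
Bottom surface (2.14 → 2.6): reflection off a higher-index medium gives a half-wave phase shift.
Net: no relative phase inversion (both shifts match).
With no net inversion, destructive interference in reflection requires 2 n t = (m + ½) λ.
λ = 2 n t / (m + ½) = 2923 / (m + ½) nm.
m=3: 835 nm (IR); m=4: 650 nm (visible); m=5: 531 nm (visible); m=6: 450 nm (visible); m=7: 390 nm (visible); m=8: 344 nm (UV).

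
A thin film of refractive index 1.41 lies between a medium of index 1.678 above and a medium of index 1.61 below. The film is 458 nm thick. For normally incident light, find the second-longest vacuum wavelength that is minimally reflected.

646 nm

At the upper boundary (n = 1.678 to n = 1.41) the reflected ray undergoes no phase shift.
Bottom surface (1.41 → 1.61): reflection off a higher-index medium gives a half-wave phase shift.
Exactly one π shift → a net half-wave offset.
For weak reflection here: 2 n t = m λ.
λ = 2 n t / m. The second-longest wavelength is m = 2: λ = 2 × 1.41 × 458 / 2.00 = 646 nm.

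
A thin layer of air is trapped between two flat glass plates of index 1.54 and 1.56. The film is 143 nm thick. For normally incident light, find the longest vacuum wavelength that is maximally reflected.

572 nm

Top surface (1.54 → 1.0): reflection off a lower-index medium gives no phase shift.
Bottom surface (1.0 → 1.56): reflection off a higher-index medium gives a half-wave phase shift.
The two reflections differ by half a wavelength.
So the condition for constructive reflection is 2 n t = (m + ½) λ.
λ = 2 n t / (m + ½). The longest wavelength is m = 0: λ = 2 × 1.0 × 143 / 0.500 = 572 nm.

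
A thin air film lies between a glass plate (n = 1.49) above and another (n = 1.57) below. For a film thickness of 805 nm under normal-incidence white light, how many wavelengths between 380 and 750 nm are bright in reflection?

2

Top surface (1.49 → 1.0): reflection off a lower-index medium gives no phase shift.
At the lower boundary (n = 1.0 to n = 1.57) the reflected ray undergoes a half-wave phase shift.
The two reflections differ by half a wavelength.
So the condition for constructive reflection is 2 n t = (m + ½) λ.
λ = 2 n t / (m + ½) = 1610 / (m + ½) nm.
m=1: 1073 nm (IR); m=2: 644 nm (visible); m=3: 460 nm (visible); m=4: 358 nm (UV).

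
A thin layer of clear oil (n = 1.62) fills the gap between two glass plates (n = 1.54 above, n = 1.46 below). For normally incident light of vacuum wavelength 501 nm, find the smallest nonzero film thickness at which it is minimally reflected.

155 nm

Ray reflecting at the top interface goes from n = 1.54 toward n = 1.62: a half-wave phase shift.
Ray reflecting at the bottom interface goes from n = 1.62 toward n = 1.46: no phase shift.
The two reflections differ by half a wavelength.
For dark reflection here: 2 n t = m λ.
Minimum nonzero at m = 1: t = λ / (2 n) = 501 / (2 × 1.62) = 155 nm.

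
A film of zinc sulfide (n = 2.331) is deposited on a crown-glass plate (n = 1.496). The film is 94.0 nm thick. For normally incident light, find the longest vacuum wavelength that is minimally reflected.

At the upper boundary (n = 1.0 to n = 2.331) the reflected ray undergoes a half-wave phase shift.
Bottom surface (2.331 → 1.496): reflection off a lower-index medium gives no phase shift.
The two reflections differ by half a wavelength.
For minimum reflection here: 2 n t = m λ.
λ = 2 n t / m. The longest wavelength is m = 1: λ = 2 × 2.331 × 94.0 / 1.00 = 438 nm.

438 nm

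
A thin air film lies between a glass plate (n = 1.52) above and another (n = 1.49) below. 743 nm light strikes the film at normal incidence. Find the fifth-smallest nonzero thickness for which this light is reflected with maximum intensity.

Top surface (1.52 → 1.0): reflection off a lower-index medium gives no phase shift.
Bottom surface (1.0 → 1.49): reflection off a higher-index medium gives a half-wave phase shift.
Net: one phase inversion between the two reflected rays.
For bright reflection here: 2 n t = (m + ½) λ.
The fifth-smallest nonzero thickness corresponds to m = 4: t = (m + ½) λ / (2 n) = 4.50 × 743 / (2 × 1.0) = 1672 nm.

1672 nm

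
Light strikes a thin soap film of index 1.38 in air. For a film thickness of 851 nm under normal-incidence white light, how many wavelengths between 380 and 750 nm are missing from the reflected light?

3

Ray reflecting at the top interface goes from n = 1.0 toward n = 1.38: a half-wave phase shift.
Ray reflecting at the bottom interface goes from n = 1.38 toward n = 1.0: no phase shift.
Exactly one π shift → a net half-wave offset.
So the condition for destructive reflection is 2 n t = m λ.
λ = 2 n t / m = 2349 / m nm.
m=3: 783 nm (IR); m=4: 587 nm (visible); m=5: 470 nm (visible); m=6: 391 nm (visible); m=7: 336 nm (UV).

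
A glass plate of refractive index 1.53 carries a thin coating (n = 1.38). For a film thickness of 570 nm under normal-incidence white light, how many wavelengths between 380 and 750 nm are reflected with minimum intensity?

2

At the upper boundary (n = 1.0 to n = 1.38) the reflected ray undergoes a half-wave phase shift.
Ray reflecting at the bottom interface goes from n = 1.38 toward n = 1.53: a half-wave phase shift.
Zero or two π shifts → no net half-wave offset.
So the condition for destructive reflection is 2 n t = (m + ½) λ.
λ = 2 n t / (m + ½) = 1573 / (m + ½) nm.
m=1: 1049 nm (IR); m=2: 629 nm (visible); m=3: 449 nm (visible); m=4: 350 nm (UV).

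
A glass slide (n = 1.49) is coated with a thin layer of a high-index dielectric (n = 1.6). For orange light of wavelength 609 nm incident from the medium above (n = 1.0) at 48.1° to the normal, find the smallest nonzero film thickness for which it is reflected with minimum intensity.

At the upper boundary (n = 1.0 to n = 1.6) the reflected ray undergoes a half-wave phase shift.
At the lower boundary (n = 1.6 to n = 1.49) the reflected ray undergoes no phase shift.
Net: one phase inversion between the two reflected rays.
With one net inversion, destructive interference in reflection requires 2 n t cos θ_r = m λ.
Snell's law: 1.0 sin 48.1° = 1.6 sin θ_r → sin θ_r = 0.465, cos θ_r = 0.885.
Minimum nonzero at m = 1: t = λ / (2 n cos θ_r) = 609 / (2 × 1.6 × 0.885) = 215 nm.

215 nm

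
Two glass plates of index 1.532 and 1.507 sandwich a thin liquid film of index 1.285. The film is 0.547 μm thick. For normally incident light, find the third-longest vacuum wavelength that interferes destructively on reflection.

469 nm

At the upper boundary (n = 1.532 to n = 1.285) the reflected ray undergoes no phase shift.
At the lower boundary (n = 1.285 to n = 1.507) the reflected ray undergoes a half-wave phase shift.
Exactly one π shift → a net half-wave offset.
So the condition for destructive reflection is 2 n t = m λ.
λ = 2 n t / m. The third-longest wavelength is m = 3: λ = 2 × 1.285 × 547 / 3.00 = 469 nm.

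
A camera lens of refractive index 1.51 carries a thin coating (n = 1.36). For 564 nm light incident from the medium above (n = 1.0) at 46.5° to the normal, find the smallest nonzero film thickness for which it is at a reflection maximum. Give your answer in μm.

0.245 μm

Top surface (1.0 → 1.36): reflection off a higher-index medium gives a half-wave phase shift.
Bottom surface (1.36 → 1.51): reflection off a higher-index medium gives a half-wave phase shift.
Net: no relative phase inversion (both shifts match).
So the condition for constructive reflection is 2 n t cos θ_r = m λ.
Snell's law: 1.0 sin 46.5° = 1.36 sin θ_r → sin θ_r = 0.533, cos θ_r = 0.846.
Minimum nonzero at m = 1: t = λ / (2 n cos θ_r) = 564 / (2 × 1.36 × 0.846) = 245 nm.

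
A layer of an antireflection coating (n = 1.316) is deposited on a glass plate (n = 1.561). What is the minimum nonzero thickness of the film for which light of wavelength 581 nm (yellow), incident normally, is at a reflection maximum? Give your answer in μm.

0.221 μm

Ray reflecting at the top interface goes from n = 1.0 toward n = 1.316: a half-wave phase shift.
At the lower boundary (n = 1.316 to n = 1.561) the reflected ray undergoes a half-wave phase shift.
Net: no relative phase inversion (both shifts match).
So the condition for constructive reflection is 2 n t = m λ.
Minimum nonzero at m = 1: t = λ / (2 n) = 581 / (2 × 1.316) = 221 nm.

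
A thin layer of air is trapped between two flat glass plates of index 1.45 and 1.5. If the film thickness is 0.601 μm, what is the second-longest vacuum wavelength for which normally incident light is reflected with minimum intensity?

Top surface (1.45 → 1.0): reflection off a lower-index medium gives no phase shift.
Bottom surface (1.0 → 1.5): reflection off a higher-index medium gives a half-wave phase shift.
Net: one phase inversion between the two reflected rays.
With one net inversion, destructive interference in reflection requires 2 n t = m λ.
λ = 2 n t / m. The second-longest wavelength is m = 2: λ = 2 × 1.0 × 601 / 2.00 = 601 nm.

601 nm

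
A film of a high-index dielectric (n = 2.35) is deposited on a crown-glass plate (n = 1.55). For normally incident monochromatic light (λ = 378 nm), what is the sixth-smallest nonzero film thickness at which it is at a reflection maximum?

Ray reflecting at the top interface goes from n = 1.0 toward n = 2.35: a half-wave phase shift.
Ray reflecting at the bottom interface goes from n = 2.35 toward n = 1.55: no phase shift.
Exactly one π shift → a net half-wave offset.
So the condition for constructive reflection is 2 n t = (m + ½) λ.
The sixth-smallest nonzero thickness corresponds to m = 5: t = (m + ½) λ / (2 n) = 5.50 × 378 / (2 × 2.35) = 442 nm.

442 nm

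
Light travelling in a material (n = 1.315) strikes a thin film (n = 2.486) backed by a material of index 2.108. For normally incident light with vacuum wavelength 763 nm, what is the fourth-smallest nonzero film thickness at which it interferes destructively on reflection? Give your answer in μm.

At the upper boundary (n = 1.315 to n = 2.486) the reflected ray undergoes a half-wave phase shift.
At the lower boundary (n = 2.486 to n = 2.108) the reflected ray undergoes no phase shift.
Exactly one π shift → a net half-wave offset.
For weak reflection here: 2 n t = m λ.
The fourth-smallest nonzero thickness corresponds to m = 4: t = m λ / (2 n) = 4.00 × 763 / (2 × 2.486) = 614 nm.

0.614 μm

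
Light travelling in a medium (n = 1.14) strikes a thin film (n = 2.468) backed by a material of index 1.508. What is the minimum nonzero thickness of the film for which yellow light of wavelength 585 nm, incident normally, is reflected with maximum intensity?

59.3 nm

At the upper boundary (n = 1.14 to n = 2.468) the reflected ray undergoes a half-wave phase shift.
Bottom surface (2.468 → 1.508): reflection off a lower-index medium gives no phase shift.
The two reflections differ by half a wavelength.
So the condition for constructive reflection is 2 n t = (m + ½) λ.
Minimum at m = 0: t = λ / (4 n) = 585 / (4 × 2.468) = 59.3 nm.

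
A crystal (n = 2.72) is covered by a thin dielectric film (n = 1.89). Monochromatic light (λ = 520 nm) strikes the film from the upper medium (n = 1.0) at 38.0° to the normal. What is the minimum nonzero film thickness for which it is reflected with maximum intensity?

Ray reflecting at the top interface goes from n = 1.0 toward n = 1.89: a half-wave phase shift.
Bottom surface (1.89 → 2.72): reflection off a higher-index medium gives a half-wave phase shift.
Zero or two π shifts → no net half-wave offset.
For bright reflection here: 2 n t cos θ_r = m λ.
Snell's law: 1.0 sin 38.0° = 1.89 sin θ_r → sin θ_r = 0.326, cos θ_r = 0.945.
Minimum nonzero at m = 1: t = λ / (2 n cos θ_r) = 520 / (2 × 1.89 × 0.945) = 146 nm.

146 nm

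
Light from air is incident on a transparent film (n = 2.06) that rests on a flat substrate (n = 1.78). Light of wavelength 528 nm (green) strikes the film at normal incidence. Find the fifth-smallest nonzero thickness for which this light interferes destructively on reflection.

Top surface (1.0 → 2.06): reflection off a higher-index medium gives a half-wave phase shift.
Ray reflecting at the bottom interface goes from n = 2.06 toward n = 1.78: no phase shift.
Net: one phase inversion between the two reflected rays.
So the condition for destructive reflection is 2 n t = m λ.
The fifth-smallest nonzero thickness corresponds to m = 5: t = m λ / (2 n) = 5.00 × 528 / (2 × 2.06) = 641 nm.

641 nm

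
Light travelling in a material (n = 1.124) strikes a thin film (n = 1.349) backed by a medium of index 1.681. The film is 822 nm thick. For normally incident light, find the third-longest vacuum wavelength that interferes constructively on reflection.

Top surface (1.124 → 1.349): reflection off a higher-index medium gives a half-wave phase shift.
Ray reflecting at the bottom interface goes from n = 1.349 toward n = 1.681: a half-wave phase shift.
Net: no relative phase inversion (both shifts match).
So the condition for constructive reflection is 2 n t = m λ.
λ = 2 n t / m. The third-longest wavelength is m = 3: λ = 2 × 1.349 × 822 / 3.00 = 739 nm.

739 nm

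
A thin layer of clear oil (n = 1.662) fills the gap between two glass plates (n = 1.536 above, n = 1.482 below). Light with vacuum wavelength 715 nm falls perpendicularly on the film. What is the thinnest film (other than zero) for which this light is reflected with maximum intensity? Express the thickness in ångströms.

1076 Å

Ray reflecting at the top interface goes from n = 1.536 toward n = 1.662: a half-wave phase shift.
Ray reflecting at the bottom interface goes from n = 1.662 toward n = 1.482: no phase shift.
The two reflections differ by half a wavelength.
For bright reflection here: 2 n t = (m + ½) λ.
Minimum at m = 0: t = λ / (4 n) = 715 / (4 × 1.662) = 108 nm.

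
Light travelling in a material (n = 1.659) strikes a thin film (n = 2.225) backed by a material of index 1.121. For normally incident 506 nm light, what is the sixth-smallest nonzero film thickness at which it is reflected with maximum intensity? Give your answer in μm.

0.625 μm

Ray reflecting at the top interface goes from n = 1.659 toward n = 2.225: a half-wave phase shift.
At the lower boundary (n = 2.225 to n = 1.121) the reflected ray undergoes no phase shift.
Net: one phase inversion between the two reflected rays.
For maximum reflection here: 2 n t = (m + ½) λ.
The sixth-smallest nonzero thickness corresponds to m = 5: t = (m + ½) λ / (2 n) = 5.50 × 506 / (2 × 2.225) = 625 nm.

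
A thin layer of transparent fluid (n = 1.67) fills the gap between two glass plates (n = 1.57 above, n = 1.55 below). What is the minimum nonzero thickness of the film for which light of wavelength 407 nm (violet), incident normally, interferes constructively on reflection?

At the upper boundary (n = 1.57 to n = 1.67) the reflected ray undergoes a half-wave phase shift.
At the lower boundary (n = 1.67 to n = 1.55) the reflected ray undergoes no phase shift.
Exactly one π shift → a net half-wave offset.
For bright reflection here: 2 n t = (m + ½) λ.
Minimum at m = 0: t = λ / (4 n) = 407 / (4 × 1.67) = 60.9 nm.

60.9 nm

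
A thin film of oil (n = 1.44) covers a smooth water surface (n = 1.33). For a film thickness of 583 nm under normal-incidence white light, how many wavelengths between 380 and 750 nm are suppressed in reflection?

At the upper boundary (n = 1.0 to n = 1.44) the reflected ray undergoes a half-wave phase shift.
Bottom surface (1.44 → 1.33): reflection off a lower-index medium gives no phase shift.
Net: one phase inversion between the two reflected rays.
So the condition for destructive reflection is 2 n t = m λ.
λ = 2 n t / m = 1679 / m nm.
m=2: 840 nm (IR); m=3: 560 nm (visible); m=4: 420 nm (visible); m=5: 336 nm (UV).

2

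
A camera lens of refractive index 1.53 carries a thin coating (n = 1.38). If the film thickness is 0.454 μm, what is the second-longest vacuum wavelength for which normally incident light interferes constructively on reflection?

Top surface (1.0 → 1.38): reflection off a higher-index medium gives a half-wave phase shift.
Ray reflecting at the bottom interface goes from n = 1.38 toward n = 1.53: a half-wave phase shift.
The two reflections carry the same phase change, so no net offset.
With no net inversion, constructive interference in reflection requires 2 n t = m λ.
λ = 2 n t / m. The second-longest wavelength is m = 2: λ = 2 × 1.38 × 454 / 2.00 = 627 nm.

627 nm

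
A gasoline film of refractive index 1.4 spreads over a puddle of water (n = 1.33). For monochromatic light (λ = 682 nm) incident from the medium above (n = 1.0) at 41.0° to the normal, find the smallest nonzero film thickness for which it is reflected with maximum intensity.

Ray reflecting at the top interface goes from n = 1.0 toward n = 1.4: a half-wave phase shift.
Bottom surface (1.4 → 1.33): reflection off a lower-index medium gives no phase shift.
The two reflections differ by half a wavelength.
For bright reflection here: 2 n t cos θ_r = (m + ½) λ.
Snell's law: 1.0 sin 41.0° = 1.4 sin θ_r → sin θ_r = 0.469, cos θ_r = 0.883.
Minimum at m = 0: t = λ / (4 n cos θ_r) = 682 / (4 × 1.4 × 0.883) = 138 nm.

138 nm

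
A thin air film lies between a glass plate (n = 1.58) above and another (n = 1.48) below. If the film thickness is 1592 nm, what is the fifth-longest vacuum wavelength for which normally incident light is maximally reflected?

Ray reflecting at the top interface goes from n = 1.58 toward n = 1.0: no phase shift.
At the lower boundary (n = 1.0 to n = 1.48) the reflected ray undergoes a half-wave phase shift.
The two reflections differ by half a wavelength.
So the condition for constructive reflection is 2 n t = (m + ½) λ.
λ = 2 n t / (m + ½). The fifth-longest wavelength is m = 4: λ = 2 × 1.0 × 1592 / 4.50 = 708 nm.

708 nm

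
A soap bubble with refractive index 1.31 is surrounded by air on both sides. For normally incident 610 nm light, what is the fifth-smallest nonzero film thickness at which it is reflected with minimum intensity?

Ray reflecting at the top interface goes from n = 1.0 toward n = 1.31: a half-wave phase shift.
Ray reflecting at the bottom interface goes from n = 1.31 toward n = 1.0: no phase shift.
The two reflections differ by half a wavelength.
With one net inversion, destructive interference in reflection requires 2 n t = m λ.
The fifth-smallest nonzero thickness corresponds to m = 5: t = m λ / (2 n) = 5.00 × 610 / (2 × 1.31) = 1164 nm.

1164 nm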